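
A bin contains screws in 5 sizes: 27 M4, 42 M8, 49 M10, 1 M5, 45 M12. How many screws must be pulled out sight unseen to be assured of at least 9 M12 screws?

128

To avoid M12 screws as long as possible, exhaust the other 4 sizes first.
The worst case draws every non-M12 screw first: 27 + 42 + 49 + 1 = 119.
The next 9 draws are then forced to be M12, giving 119 + 9 = 128.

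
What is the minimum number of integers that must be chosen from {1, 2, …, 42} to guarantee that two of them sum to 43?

Partition {1, …, 42} into 21 pairs: {1,42}, {2,41}, …, {21,22}.
Choosing 21 integers — say the integers 1 through 21 — takes one from each pair and avoids the property.
Choosing 22 forces two into the same pair by pigeonhole, and those sum to 43. So 22.

22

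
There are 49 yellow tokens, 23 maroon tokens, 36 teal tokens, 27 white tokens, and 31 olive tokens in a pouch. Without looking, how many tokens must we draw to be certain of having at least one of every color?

The hardest color to obtain is maroon: we could draw every other token first — 166 − 23 = 143 tokens — without a single maroon one.
The next draw must be maroon, so 143 + 1 = 144.

144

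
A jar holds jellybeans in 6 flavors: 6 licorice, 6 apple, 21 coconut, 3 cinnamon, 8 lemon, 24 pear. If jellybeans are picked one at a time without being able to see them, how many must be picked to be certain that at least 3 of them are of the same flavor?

13

The worst case takes 2 jellybeans of each flavor without reaching 3 of any: 6 × 2 = 12.
The next jellybean must bring some flavor to 3, so 12 + 1 = 13.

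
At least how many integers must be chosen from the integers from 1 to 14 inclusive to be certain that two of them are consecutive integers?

Partition {1, …, 14} into 7 pairs: {1,2}, {3,4}, …, {13,14}.
Choosing 7 integers — say the 7 even numbers 2, 4, …, 14 — takes one from each pair and avoids the property.
Choosing 8 forces two into the same pair by pigeonhole, and those are consecutive. So 8.

8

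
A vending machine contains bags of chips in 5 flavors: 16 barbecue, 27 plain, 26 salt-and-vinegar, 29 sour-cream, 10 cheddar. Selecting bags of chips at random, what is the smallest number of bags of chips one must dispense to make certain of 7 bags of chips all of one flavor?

31

The worst case takes 6 bags of chips of each flavor without reaching 7 of any: 5 × 6 = 30.
The next bag of chips must bring some flavor to 7, so 30 + 1 = 31.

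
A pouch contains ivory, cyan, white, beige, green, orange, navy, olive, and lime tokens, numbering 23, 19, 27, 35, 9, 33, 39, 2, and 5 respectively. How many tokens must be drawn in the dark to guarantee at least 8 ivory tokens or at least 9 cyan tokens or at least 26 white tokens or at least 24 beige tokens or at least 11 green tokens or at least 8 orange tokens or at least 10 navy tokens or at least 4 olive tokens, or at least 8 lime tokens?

The worst case stops just short of every target: 7 ivory, 8 cyan, 25 white, 23 beige, all 9 green, 7 orange, 9 navy, all 2 olive, all 5 lime — 7 + 8 + 25 + 23 + 9 + 7 + 9 + 2 + 5 = 95 tokens.
One more token must push some color to its target, so 95 + 1 = 96.

96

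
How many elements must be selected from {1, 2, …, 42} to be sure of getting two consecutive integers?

Partition {1, …, 42} into 21 pairs: {1,2}, {3,4}, …, {41,42}.
Choosing 21 integers — say the 21 even numbers 2, 4, …, 42 — takes one from each pair and avoids the property.
Choosing 22 forces two into the same pair by pigeonhole, and those are consecutive. So 22.

22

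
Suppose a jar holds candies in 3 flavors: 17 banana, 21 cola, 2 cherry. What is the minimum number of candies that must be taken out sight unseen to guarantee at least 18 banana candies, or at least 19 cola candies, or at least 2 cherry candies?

Each of the 3 flavors has its own threshold; avoid all of them simultaneously.
The worst case stops just short of every target: 17 banana, 18 cola, 1 cherry — 17 + 18 + 1 = 36 candies.
One more candy must push some flavor to its target, so 36 + 1 = 37.

37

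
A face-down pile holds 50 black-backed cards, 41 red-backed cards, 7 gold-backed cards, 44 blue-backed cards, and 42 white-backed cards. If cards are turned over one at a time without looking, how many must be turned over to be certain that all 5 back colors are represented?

178

The hardest back color to obtain is gold-backed: we could draw every other card first — 184 − 7 = 177 cards — without a single gold-backed one.
The next draw must be gold-backed, so 177 + 1 = 178.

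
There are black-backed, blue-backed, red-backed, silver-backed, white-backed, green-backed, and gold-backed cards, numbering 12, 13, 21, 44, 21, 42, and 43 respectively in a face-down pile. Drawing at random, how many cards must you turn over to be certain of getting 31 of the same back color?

Treat the 7 back colors as pigeonholes.
In the worst case we take at most 30 of each back color, but all 12 black-backed, all 13 blue-backed, all 21 red-backed, and all 21 white-backed (fewer than 30), giving 12 + 13 + 21 + 30 + 21 + 30 + 30 = 157.
One more card then forces some back color to 31, so 157 + 1 = 158.

158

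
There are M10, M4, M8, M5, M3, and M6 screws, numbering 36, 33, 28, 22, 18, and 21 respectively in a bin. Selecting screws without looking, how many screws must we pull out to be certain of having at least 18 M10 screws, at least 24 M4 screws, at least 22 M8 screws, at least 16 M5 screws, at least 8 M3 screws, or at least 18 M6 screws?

101

The worst case stops just short of every target: 17 M10, 23 M4, 21 M8, 15 M5, 7 M3, 17 M6 — 17 + 23 + 21 + 15 + 7 + 17 = 100 screws.
One more screw must push some size to its target, so 100 + 1 = 101.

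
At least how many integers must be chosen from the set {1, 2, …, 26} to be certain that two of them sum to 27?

14

Partition {1, …, 26} into 13 pairs: {1,26}, {2,25}, …, {13,14}.
Choosing 13 integers — say the integers 1 through 13 — takes one from each pair and avoids the property.
Choosing 14 forces two into the same pair by pigeonhole, and those sum to 27. So 14.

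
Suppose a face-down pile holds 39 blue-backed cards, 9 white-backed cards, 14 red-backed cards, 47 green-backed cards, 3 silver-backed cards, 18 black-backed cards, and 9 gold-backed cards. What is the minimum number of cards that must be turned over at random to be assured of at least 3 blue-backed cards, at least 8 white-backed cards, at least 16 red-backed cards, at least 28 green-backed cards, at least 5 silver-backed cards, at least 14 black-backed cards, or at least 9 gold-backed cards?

75

The worst case stops just short of every target: 2 blue-backed, 7 white-backed, all 14 red-backed, 27 green-backed, all 3 silver-backed, 13 black-backed, 8 gold-backed — 2 + 7 + 14 + 27 + 3 + 13 + 8 = 74 cards.
One more card must push some back color to its target, so 74 + 1 = 75.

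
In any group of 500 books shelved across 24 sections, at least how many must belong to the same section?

The 500 books fall into 24 sections.
If each of the 24 sections held at most 20, the total would be at most 24 × 20 = 480 < 500, a contradiction.
So at least one holds ⌈500/24⌉ = 21.

21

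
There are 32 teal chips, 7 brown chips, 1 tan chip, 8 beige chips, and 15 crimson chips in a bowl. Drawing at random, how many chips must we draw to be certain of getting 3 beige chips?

58

To avoid beige chips as long as possible, exhaust the other 4 colors first.
The worst case draws every non-beige chip first: 32 + 7 + 1 + 15 = 55.
The next 3 draws are then forced to be beige, giving 55 + 3 = 58.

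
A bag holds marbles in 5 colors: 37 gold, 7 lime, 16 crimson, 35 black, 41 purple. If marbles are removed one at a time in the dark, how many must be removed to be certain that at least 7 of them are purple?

102

The worst case draws every non-purple marble first: 37 + 7 + 16 + 35 = 95.
The next 7 draws are then forced to be purple, giving 95 + 7 = 102.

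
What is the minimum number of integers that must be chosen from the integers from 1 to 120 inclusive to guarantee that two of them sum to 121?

61

Partition {1, …, 120} into 60 pairs: {1,120}, {2,119}, …, {60,61}.
Choosing 60 integers — say the integers 1 through 60 — takes one from each pair and avoids the property.
Choosing 61 forces two into the same pair by pigeonhole, and those sum to 121. So 61.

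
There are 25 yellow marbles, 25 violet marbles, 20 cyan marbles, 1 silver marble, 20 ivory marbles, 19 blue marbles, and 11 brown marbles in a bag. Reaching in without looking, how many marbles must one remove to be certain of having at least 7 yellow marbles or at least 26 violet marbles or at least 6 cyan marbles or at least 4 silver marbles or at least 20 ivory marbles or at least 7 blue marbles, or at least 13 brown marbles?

The worst case stops just short of every target: 6 yellow, 25 violet, 5 cyan, all 1 silver, 19 ivory, 6 blue, all 11 brown — 6 + 25 + 5 + 1 + 19 + 6 + 11 = 73 marbles.
One more marble must push some color to its target, so 73 + 1 = 74.

74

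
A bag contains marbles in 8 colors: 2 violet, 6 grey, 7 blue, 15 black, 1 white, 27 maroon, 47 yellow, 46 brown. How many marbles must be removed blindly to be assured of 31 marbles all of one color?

Treat the 8 colors as pigeonholes.
In the worst case we take at most 30 of each color, but all 2 violet, all 6 grey, all 7 blue, all 15 black, all 1 white, and all 27 maroon (fewer than 30), giving 2 + 6 + 7 + 15 + 1 + 27 + 30 + 30 = 118.
One more marble then forces some color to 31, so 118 + 1 = 119.

119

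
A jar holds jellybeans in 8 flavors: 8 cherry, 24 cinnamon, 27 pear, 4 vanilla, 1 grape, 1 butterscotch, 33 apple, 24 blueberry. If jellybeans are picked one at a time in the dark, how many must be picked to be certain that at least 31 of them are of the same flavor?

In the worst case we take at most 30 of each flavor, but all 8 cherry, all 24 cinnamon, all 27 pear, all 4 vanilla, all 1 grape, all 1 butterscotch, and all 24 blueberry (fewer than 30), giving 8 + 24 + 27 + 4 + 1 + 1 + 30 + 24 = 119.
One more jellybean then forces some flavor to 31, so 119 + 1 = 120.

120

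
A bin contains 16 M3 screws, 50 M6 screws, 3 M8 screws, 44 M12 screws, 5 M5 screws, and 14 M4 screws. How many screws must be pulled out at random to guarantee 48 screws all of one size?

130

In the worst case we take at most 47 of each size, but all 16 M3, all 3 M8, all 44 M12, all 5 M5, and all 14 M4 (fewer than 47), giving 16 + 47 + 3 + 44 + 5 + 14 = 129.
One more screw then forces some size to 48, so 129 + 1 = 130.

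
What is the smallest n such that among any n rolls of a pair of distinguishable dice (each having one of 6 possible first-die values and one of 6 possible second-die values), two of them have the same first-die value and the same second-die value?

37

There are 6 × 6 = 36 (first-die value, second-die value) combinations acting as pigeonholes.
With 36 rolls of a pair of distinguishable dice we could place one in each, avoiding any repeat.
One more forces some (first-die value, second-die value) pair to hold 2, so 36 + 1 = 37.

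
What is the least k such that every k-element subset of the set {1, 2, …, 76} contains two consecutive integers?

39

Partition {1, …, 76} into 38 pairs: {1,2}, {3,4}, …, {75,76}.
Choosing 38 integers — say the 38 even numbers 2, 4, …, 76 — takes one from each pair and avoids the property.
Choosing 39 forces two into the same pair by pigeonhole, and those are consecutive. So 39.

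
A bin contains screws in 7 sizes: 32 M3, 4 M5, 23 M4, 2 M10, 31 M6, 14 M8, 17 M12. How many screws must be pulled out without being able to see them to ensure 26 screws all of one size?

111

Treat the 7 sizes as pigeonholes.
In the worst case we take at most 25 of each size, but all 4 M5, all 23 M4, all 2 M10, all 14 M8, and all 17 M12 (fewer than 25), giving 25 + 4 + 23 + 2 + 25 + 14 + 17 = 110.
One more screw then forces some size to 26, so 110 + 1 = 111.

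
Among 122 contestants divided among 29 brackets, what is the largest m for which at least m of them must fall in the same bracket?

5

The 122 contestants fall into 29 brackets.
If each of the 29 brackets held at most 4, the total would be at most 29 × 4 = 116 < 122, a contradiction.
So at least one holds ⌈122/29⌉ = 5.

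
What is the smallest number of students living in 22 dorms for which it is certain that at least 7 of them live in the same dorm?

133

There are 22 dorms acting as pigeonholes.
With 22 × 6 = 132 students we could place exactly 6 in each, with no class reaching 7.
One more forces some class to hold 7, so 132 + 1 = 133.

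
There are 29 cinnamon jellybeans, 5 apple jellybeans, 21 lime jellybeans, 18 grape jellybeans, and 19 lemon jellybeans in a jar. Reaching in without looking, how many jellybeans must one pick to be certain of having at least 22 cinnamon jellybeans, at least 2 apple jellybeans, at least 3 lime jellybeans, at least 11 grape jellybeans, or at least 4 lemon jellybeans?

38

The worst case stops just short of every target: 21 cinnamon, 1 apple, 2 lime, 10 grape, 3 lemon — 21 + 1 + 2 + 10 + 3 = 37 jellybeans.
One more jellybean must push some flavor to its target, so 37 + 1 = 38.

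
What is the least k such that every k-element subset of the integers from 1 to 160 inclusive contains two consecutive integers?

Partition {1, …, 160} into 80 pairs: {1,2}, {3,4}, …, {159,160}.
Choosing 80 integers — say the 80 even numbers 2, 4, …, 160 — takes one from each pair and avoids the property.
Choosing 81 forces two into the same pair by pigeonhole, and those are consecutive. So 81.

81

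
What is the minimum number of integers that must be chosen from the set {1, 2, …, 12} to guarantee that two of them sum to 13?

7

Partition {1, …, 12} into 6 pairs: {1,12}, {2,11}, …, {6,7}.
Choosing 6 integers — say the integers 1 through 6 — takes one from each pair and avoids the property.
Choosing 7 forces two into the same pair by pigeonhole, and those sum to 13. So 7.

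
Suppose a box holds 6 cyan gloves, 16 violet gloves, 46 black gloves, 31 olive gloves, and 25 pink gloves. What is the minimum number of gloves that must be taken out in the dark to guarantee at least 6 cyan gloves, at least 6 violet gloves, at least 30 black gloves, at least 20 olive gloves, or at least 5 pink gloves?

The worst case stops just short of every target: 5 cyan, 5 violet, 29 black, 19 olive, 4 pink — 5 + 5 + 29 + 19 + 4 = 62 gloves.
One more glove must push some color to its target, so 62 + 1 = 63.

63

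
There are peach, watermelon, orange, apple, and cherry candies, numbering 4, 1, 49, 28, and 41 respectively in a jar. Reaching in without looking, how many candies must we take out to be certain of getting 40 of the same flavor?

112

Treat the 5 flavors as pigeonholes.
In the worst case we take at most 39 of each flavor, but all 4 peach, all 1 watermelon, and all 28 apple (fewer than 39), giving 4 + 1 + 39 + 28 + 39 = 111.
One more candy then forces some flavor to 40, so 111 + 1 = 112.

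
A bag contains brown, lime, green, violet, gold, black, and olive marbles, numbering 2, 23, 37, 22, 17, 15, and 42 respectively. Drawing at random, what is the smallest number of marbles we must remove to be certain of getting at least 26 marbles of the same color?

130

In the worst case we take at most 25 of each color, but all 2 brown, all 23 lime, all 22 violet, all 17 gold, and all 15 black (fewer than 25), giving 2 + 23 + 25 + 22 + 17 + 15 + 25 = 129.
One more marble then forces some color to 26, so 129 + 1 = 130.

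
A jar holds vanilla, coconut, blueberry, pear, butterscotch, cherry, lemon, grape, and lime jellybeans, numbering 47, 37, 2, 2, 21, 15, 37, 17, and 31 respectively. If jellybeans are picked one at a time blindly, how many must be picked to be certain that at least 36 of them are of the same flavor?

194

In the worst case we take at most 35 of each flavor, but all 2 blueberry, all 2 pear, all 21 butterscotch, all 15 cherry, all 17 grape, and all 31 lime (fewer than 35), giving 35 + 35 + 2 + 2 + 21 + 15 + 35 + 17 + 31 = 193.
One more jellybean then forces some flavor to 36, so 193 + 1 = 194.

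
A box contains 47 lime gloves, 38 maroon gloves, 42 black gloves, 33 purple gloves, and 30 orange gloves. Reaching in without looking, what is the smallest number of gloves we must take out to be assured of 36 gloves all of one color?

169

Treat the 5 colors as pigeonholes.
In the worst case we take at most 35 of each color, but all 33 purple and all 30 orange (fewer than 35), giving 35 + 35 + 35 + 33 + 30 = 168.
One more glove then forces some color to 36, so 168 + 1 = 169.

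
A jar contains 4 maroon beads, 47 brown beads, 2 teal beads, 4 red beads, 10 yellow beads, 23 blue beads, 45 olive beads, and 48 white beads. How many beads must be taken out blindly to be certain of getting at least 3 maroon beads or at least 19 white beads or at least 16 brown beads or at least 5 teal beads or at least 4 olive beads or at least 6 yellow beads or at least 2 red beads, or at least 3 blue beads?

The worst case stops just short of every target: 2 maroon, 15 brown, all 2 teal, 1 red, 5 yellow, 2 blue, 3 olive, 18 white — 2 + 15 + 2 + 1 + 5 + 2 + 3 + 18 = 48 beads.
One more bead must push some color to its target, so 48 + 1 = 49.

49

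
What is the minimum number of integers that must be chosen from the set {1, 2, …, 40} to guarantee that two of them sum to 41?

Partition {1, …, 40} into 20 pairs: {1,40}, {2,39}, …, {20,21}.
Choosing 20 integers — say the integers 1 through 20 — takes one from each pair and avoids the property.
Choosing 21 forces two into the same pair by pigeonhole, and those sum to 41. So 21.

21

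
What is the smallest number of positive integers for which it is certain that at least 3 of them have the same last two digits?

There are 100 possible two-digit endings acting as pigeonholes.
With 100 × 2 = 200 positive integers we could place exactly 2 in each, with no class reaching 3.
One more forces some class to hold 3, so 200 + 1 = 201.

201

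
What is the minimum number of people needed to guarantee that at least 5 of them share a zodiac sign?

49

There are 12 zodiac signs acting as pigeonholes.
With 12 × 4 = 48 people we could place exactly 4 in each, with no class reaching 5.
One more forces some class to hold 5, so 48 + 1 = 49.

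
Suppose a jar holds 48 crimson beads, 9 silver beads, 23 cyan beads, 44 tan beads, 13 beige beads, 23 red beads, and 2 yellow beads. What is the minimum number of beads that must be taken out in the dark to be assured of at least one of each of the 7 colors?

The hardest color to obtain is yellow: we could draw every other bead first — 162 − 2 = 160 beads — without a single yellow one.
The next draw must be yellow, so 160 + 1 = 161.

161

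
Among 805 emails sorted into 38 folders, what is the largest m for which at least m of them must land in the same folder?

22

The 805 emails fall into 38 folders.
If each of the 38 folders held at most 21, the total would be at most 38 × 21 = 798 < 805, a contradiction.
So at least one holds ⌈805/38⌉ = 22.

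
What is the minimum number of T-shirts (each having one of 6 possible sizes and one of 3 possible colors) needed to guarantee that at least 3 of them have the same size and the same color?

There are 6 × 3 = 18 (size, color) combinations acting as pigeonholes.
With 18 × 2 = 36 T-shirts we could place exactly 2 in each, with no (size, color) pair reaching 3.
One more forces some (size, color) pair to hold 3, so 36 + 1 = 37.

37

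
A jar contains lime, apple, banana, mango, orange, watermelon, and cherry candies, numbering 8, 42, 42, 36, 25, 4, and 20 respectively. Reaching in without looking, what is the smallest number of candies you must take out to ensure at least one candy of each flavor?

174

The hardest flavor to obtain is watermelon: we could draw every other candy first — 177 − 4 = 173 candies — without a single watermelon one.
The next draw must be watermelon, so 173 + 1 = 174.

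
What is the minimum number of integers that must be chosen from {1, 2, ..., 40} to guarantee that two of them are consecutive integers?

Partition {1, …, 40} into 20 pairs: {1,2}, {3,4}, …, {39,40}.
Choosing 20 integers — say the 20 even numbers 2, 4, …, 40 — takes one from each pair and avoids the property.
Choosing 21 forces two into the same pair by pigeonhole, and those are consecutive. So 21.

21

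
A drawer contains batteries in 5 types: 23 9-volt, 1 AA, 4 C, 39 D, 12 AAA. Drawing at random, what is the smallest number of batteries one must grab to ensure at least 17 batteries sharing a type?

In the worst case we take at most 16 of each type, but all 1 AA, all 4 C, and all 12 AAA (fewer than 16), giving 16 + 1 + 4 + 16 + 12 = 49.
One more battery then forces some type to 17, so 49 + 1 = 50.

50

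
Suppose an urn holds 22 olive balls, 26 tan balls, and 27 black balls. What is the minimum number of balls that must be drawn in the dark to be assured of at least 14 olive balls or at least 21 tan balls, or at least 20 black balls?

53

The worst case stops just short of every target: 13 olive, 20 tan, 19 black — 13 + 20 + 19 = 52 balls.
One more ball must push some color to its target, so 52 + 1 = 53.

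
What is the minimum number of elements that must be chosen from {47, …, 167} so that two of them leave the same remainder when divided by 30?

Use the pigeonhole principle on residue classes: group the integers by remainder mod 30; there are 30 residue classes, each nonempty in this range.
Choosing one from each class (30 integers) avoids any shared remainder.
One more choice must repeat a class, so two differ by a multiple of 30. Hence 30 + 1 = 31.

31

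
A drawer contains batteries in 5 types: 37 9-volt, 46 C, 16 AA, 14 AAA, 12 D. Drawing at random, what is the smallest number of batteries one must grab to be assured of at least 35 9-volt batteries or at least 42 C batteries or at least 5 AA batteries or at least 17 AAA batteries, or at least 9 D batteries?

The worst case stops just short of every target: 34 9-volt, 41 C, 4 AA, all 14 AAA, 8 D — 34 + 41 + 4 + 14 + 8 = 101 batteries.
One more battery must push some type to its target, so 101 + 1 = 102.

102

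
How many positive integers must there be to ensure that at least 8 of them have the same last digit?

There are 10 possible last digits acting as pigeonholes.
With 10 × 7 = 70 positive integers we could place exactly 7 in each, with no class reaching 8.
One more forces some class to hold 8, so 70 + 1 = 71.

71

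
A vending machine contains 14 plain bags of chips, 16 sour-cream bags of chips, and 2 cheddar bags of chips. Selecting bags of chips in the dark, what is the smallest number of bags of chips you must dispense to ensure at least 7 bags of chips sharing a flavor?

15

In the worst case we take at most 6 of each flavor, but all 2 cheddar (fewer than 6), giving 6 + 6 + 2 = 14.
One more bag of chips then forces some flavor to 7, so 14 + 1 = 15.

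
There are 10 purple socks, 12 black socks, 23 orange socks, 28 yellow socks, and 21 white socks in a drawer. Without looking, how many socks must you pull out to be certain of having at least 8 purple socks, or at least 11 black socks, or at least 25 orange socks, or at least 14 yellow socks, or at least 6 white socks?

The worst case stops just short of every target: 7 purple, 10 black, all 23 orange, 13 yellow, 5 white — 7 + 10 + 23 + 13 + 5 = 58 socks.
One more sock must push some color to its target, so 58 + 1 = 59.

59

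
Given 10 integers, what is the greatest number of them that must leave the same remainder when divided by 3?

4

The 10 integers fall into 3 residue classes modulo 3.
If each of the 3 residue classes modulo 3 held at most 3, the total would be at most 3 × 3 = 9 < 10, a contradiction.
So at least one holds ⌈10/3⌉ = 4.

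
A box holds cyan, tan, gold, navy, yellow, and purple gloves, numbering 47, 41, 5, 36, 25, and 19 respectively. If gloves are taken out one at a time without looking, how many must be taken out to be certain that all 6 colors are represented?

169

The hardest color to obtain is gold: we could draw every other glove first — 173 − 5 = 168 gloves — without a single gold one.
The next draw must be gold, so 168 + 1 = 169.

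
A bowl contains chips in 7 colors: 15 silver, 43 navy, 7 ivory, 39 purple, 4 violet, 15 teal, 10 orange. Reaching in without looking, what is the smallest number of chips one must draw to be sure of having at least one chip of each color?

130

The hardest color to obtain is violet: we could draw every other chip first — 133 − 4 = 129 chips — without a single violet one.
The next draw must be violet, so 129 + 1 = 130.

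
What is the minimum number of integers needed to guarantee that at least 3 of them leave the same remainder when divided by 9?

19

There are 9 residue classes modulo 9 acting as pigeonholes.
With 9 × 2 = 18 integers we could place exactly 2 in each, with no class reaching 3.
One more forces some class to hold 3, so 18 + 1 = 19.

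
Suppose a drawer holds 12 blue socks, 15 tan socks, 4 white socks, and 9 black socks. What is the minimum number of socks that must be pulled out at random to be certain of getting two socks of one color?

5

Treat the 4 colors as pigeonholes.
The worst case takes 1 sock of each color without reaching 2 of any: 4 × 1 = 4.
The next sock must bring some color to 2, so 4 + 1 = 5.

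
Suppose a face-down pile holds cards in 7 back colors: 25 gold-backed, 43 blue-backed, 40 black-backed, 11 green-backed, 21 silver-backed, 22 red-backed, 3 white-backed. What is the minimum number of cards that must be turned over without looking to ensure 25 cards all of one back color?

130

Treat the 7 back colors as pigeonholes.
In the worst case we take at most 24 of each back color, but all 11 green-backed, all 21 silver-backed, all 22 red-backed, and all 3 white-backed (fewer than 24), giving 24 + 24 + 24 + 11 + 21 + 22 + 3 = 129.
One more card then forces some back color to 25, so 129 + 1 = 130.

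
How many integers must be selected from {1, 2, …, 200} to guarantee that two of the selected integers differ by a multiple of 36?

Group the integers by remainder mod 36; there are 36 residue classes, each nonempty in this range.
Choosing one from each class (36 integers) avoids any shared remainder.
One more choice must repeat a class, so two differ by a multiple of 36. Hence 36 + 1 = 37.

37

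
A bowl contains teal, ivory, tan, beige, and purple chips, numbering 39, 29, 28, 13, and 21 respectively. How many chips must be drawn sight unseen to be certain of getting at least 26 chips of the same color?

110

Treat the 5 colors as pigeonholes.
In the worst case we take at most 25 of each color, but all 13 beige and all 21 purple (fewer than 25), giving 25 + 25 + 25 + 13 + 21 = 109.
One more chip then forces some color to 26, so 109 + 1 = 110.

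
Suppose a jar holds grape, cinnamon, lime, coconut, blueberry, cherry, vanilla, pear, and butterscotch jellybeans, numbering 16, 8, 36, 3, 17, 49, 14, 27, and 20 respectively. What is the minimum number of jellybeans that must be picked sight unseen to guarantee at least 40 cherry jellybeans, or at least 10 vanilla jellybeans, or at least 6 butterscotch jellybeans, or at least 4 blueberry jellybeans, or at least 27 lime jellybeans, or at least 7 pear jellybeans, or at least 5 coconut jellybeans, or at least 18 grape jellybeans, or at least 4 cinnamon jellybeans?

Each of the 9 flavors has its own threshold; avoid all of them simultaneously.
The worst case stops just short of every target: all 16 grape, 3 cinnamon, 26 lime, all 3 coconut, 3 blueberry, 39 cherry, 9 vanilla, 6 pear, 5 butterscotch — 16 + 3 + 26 + 3 + 3 + 39 + 9 + 6 + 5 = 110 jellybeans.
One more jellybean must push some flavor to its target, so 110 + 1 = 111.

111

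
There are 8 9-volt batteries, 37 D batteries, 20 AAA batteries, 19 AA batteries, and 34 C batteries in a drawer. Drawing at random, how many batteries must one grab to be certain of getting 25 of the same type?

In the worst case we take at most 24 of each type, but all 8 9-volt, all 20 AAA, and all 19 AA (fewer than 24), giving 8 + 24 + 20 + 19 + 24 = 95.
One more battery then forces some type to 25, so 95 + 1 = 96.

96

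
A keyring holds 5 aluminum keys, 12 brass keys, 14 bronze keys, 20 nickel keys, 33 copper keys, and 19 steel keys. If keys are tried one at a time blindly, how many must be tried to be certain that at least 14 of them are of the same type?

Treat the 6 types as pigeonholes.
In the worst case we take at most 13 of each type, but all 5 aluminum and all 12 brass (fewer than 13), giving 5 + 12 + 13 + 13 + 13 + 13 = 69.
One more key then forces some type to 14, so 69 + 1 = 70.

70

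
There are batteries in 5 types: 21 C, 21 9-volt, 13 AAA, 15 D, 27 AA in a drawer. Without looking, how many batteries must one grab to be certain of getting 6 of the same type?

The worst case takes 5 batteries of each type without reaching 6 of any: 5 × 5 = 25.
The next battery must bring some type to 6, so 25 + 1 = 26.

26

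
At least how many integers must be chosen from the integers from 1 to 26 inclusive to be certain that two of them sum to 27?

Partition {1, …, 26} into 13 pairs: {1,26}, {2,25}, …, {13,14}.
Choosing 13 integers — say the integers 1 through 13 — takes one from each pair and avoids the property.
Choosing 14 forces two into the same pair by pigeonhole, and those sum to 27. So 14.

14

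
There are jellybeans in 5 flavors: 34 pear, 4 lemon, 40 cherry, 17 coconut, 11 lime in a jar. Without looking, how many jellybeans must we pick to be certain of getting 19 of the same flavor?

69

Treat the 5 flavors as pigeonholes.
In the worst case we take at most 18 of each flavor, but all 4 lemon, all 17 coconut, and all 11 lime (fewer than 18), giving 18 + 4 + 18 + 17 + 11 = 68.
One more jellybean then forces some flavor to 19, so 68 + 1 = 69.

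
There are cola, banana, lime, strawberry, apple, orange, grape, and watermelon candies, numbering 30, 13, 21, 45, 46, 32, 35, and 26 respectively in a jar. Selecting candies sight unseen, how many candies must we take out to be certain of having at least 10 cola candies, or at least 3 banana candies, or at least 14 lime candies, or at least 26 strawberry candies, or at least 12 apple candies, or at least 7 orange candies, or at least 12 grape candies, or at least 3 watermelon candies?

80

The worst case stops just short of every target: 9 cola, 2 banana, 13 lime, 25 strawberry, 11 apple, 6 orange, 11 grape, 2 watermelon — 9 + 2 + 13 + 25 + 11 + 6 + 11 + 2 = 79 candies.
One more candy must push some flavor to its target, so 79 + 1 = 80.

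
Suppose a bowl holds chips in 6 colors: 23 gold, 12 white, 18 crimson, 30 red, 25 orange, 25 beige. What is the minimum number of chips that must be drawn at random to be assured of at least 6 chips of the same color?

The worst case takes 5 chips of each color without reaching 6 of any: 6 × 5 = 30.
The next chip must bring some color to 6, so 30 + 1 = 31.

31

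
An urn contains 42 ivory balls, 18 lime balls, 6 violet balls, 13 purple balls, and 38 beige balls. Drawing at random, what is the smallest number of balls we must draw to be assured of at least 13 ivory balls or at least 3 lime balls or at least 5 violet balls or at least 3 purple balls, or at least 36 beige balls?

Each of the 5 colors has its own threshold; avoid all of them simultaneously.
The worst case stops just short of every target: 12 ivory, 2 lime, 4 violet, 2 purple, 35 beige — 12 + 2 + 4 + 2 + 35 = 55 balls.
One more ball must push some color to its target, so 55 + 1 = 56.

56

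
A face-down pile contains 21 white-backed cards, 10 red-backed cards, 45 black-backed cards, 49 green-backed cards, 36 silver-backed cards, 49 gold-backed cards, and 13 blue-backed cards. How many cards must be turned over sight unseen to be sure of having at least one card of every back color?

The hardest back color to obtain is red-backed: we could draw every other card first — 223 − 10 = 213 cards — without a single red-backed one.
The next draw must be red-backed, so 213 + 1 = 214.

214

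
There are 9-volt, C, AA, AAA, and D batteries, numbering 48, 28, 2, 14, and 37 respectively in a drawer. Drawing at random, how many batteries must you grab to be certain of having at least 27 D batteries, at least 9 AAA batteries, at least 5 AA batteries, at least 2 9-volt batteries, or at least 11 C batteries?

The worst case stops just short of every target: 1 9-volt, 10 C, all 2 AA, 8 AAA, 26 D — 1 + 10 + 2 + 8 + 26 = 47 batteries.
One more battery must push some type to its target, so 47 + 1 = 48.

48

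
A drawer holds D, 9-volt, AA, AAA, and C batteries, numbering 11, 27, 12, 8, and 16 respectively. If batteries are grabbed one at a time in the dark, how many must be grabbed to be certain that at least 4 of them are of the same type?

16

The worst case takes 3 batteries of each type without reaching 4 of any: 5 × 3 = 15.
The next battery must bring some type to 4, so 15 + 1 = 16.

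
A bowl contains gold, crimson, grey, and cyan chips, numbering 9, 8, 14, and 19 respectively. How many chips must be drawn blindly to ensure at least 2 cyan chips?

To avoid cyan chips as long as possible, exhaust the other 3 colors first.
The worst case draws every non-cyan chip first: 9 + 8 + 14 = 31.
The next 2 draws are then forced to be cyan, giving 31 + 2 = 33.

33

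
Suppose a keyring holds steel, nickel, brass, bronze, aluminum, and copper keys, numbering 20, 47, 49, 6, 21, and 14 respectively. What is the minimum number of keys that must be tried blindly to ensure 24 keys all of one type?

108

In the worst case we take at most 23 of each type, but all 20 steel, all 6 bronze, all 21 aluminum, and all 14 copper (fewer than 23), giving 20 + 23 + 23 + 6 + 21 + 14 = 107.
One more key then forces some type to 24, so 107 + 1 = 108.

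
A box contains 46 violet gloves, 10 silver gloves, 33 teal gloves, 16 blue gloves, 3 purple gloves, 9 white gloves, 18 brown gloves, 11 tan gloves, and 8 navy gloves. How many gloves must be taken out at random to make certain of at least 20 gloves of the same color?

114

Treat the 9 colors as pigeonholes.
In the worst case we take at most 19 of each color, but all 10 silver, all 16 blue, all 3 purple, all 9 white, all 18 brown, all 11 tan, and all 8 navy (fewer than 19), giving 19 + 10 + 19 + 16 + 3 + 9 + 18 + 11 + 8 = 113.
One more glove then forces some color to 20, so 113 + 1 = 114.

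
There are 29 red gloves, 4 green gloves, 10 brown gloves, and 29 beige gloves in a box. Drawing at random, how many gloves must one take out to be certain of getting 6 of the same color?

20

In the worst case we take at most 5 of each color, but all 4 green (fewer than 5), giving 5 + 4 + 5 + 5 = 19.
One more glove then forces some color to 6, so 19 + 1 = 20.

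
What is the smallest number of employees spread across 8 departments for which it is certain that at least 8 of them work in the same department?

57

There are 8 departments acting as pigeonholes.
With 8 × 7 = 56 employees we could place exactly 7 in each, with no class reaching 8.
One more forces some class to hold 8, so 56 + 1 = 57.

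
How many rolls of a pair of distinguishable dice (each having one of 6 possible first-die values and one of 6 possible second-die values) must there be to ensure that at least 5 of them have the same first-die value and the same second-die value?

There are 6 × 6 = 36 (first-die value, second-die value) combinations acting as pigeonholes.
With 36 × 4 = 144 rolls of a pair of distinguishable dice we could place exactly 4 in each, with no (first-die value, second-die value) pair reaching 5.
One more forces some (first-die value, second-die value) pair to hold 5, so 144 + 1 = 145.

145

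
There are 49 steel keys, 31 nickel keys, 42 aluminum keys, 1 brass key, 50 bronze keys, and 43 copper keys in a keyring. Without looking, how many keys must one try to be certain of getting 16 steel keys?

To avoid steel keys as long as possible, exhaust the other 5 types first.
The worst case draws every non-steel key first: 31 + 42 + 1 + 50 + 43 = 167.
The next 16 draws are then forced to be steel, giving 167 + 16 = 183.

183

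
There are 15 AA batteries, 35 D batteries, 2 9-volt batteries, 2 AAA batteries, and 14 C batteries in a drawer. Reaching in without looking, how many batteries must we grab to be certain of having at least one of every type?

67

The hardest type to obtain is 9-volt: we could draw every other battery first — 68 − 2 = 66 batteries — without a single 9-volt one.
The next draw must be 9-volt, so 66 + 1 = 67.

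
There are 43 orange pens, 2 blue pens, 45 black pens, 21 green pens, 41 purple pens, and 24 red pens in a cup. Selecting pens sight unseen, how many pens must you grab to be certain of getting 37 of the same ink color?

156

In the worst case we take at most 36 of each ink color, but all 2 blue, all 21 green, and all 24 red (fewer than 36), giving 36 + 2 + 36 + 21 + 36 + 24 = 155.
One more pen then forces some ink color to 37, so 155 + 1 = 156.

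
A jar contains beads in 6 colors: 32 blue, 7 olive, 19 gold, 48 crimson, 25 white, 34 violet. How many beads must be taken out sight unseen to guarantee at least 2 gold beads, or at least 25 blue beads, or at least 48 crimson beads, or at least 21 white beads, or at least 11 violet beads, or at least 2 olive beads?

The worst case stops just short of every target: 24 blue, 1 olive, 1 gold, 47 crimson, 20 white, 10 violet — 24 + 1 + 1 + 47 + 20 + 10 = 103 beads.
One more bead must push some color to its target, so 103 + 1 = 104.

104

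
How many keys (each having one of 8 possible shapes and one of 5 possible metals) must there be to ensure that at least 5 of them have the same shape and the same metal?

There are 8 × 5 = 40 (shape, metal) combinations acting as pigeonholes.
With 40 × 4 = 160 keys we could place exactly 4 in each, with no (shape, metal) pair reaching 5.
One more forces some (shape, metal) pair to hold 5, so 160 + 1 = 161.

161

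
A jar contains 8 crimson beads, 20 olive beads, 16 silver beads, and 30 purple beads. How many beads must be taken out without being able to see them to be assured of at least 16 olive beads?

The worst case draws every non-olive bead first: 8 + 16 + 30 = 54.
The next 16 draws are then forced to be olive, giving 54 + 16 = 70.

70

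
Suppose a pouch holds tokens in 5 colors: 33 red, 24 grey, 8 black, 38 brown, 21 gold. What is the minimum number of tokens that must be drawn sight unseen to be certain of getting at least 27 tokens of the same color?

106

Treat the 5 colors as pigeonholes.
In the worst case we take at most 26 of each color, but all 24 grey, all 8 black, and all 21 gold (fewer than 26), giving 26 + 24 + 8 + 26 + 21 = 105.
One more token then forces some color to 27, so 105 + 1 = 106.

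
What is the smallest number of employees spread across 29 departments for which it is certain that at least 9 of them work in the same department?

233

There are 29 departments acting as pigeonholes.
With 29 × 8 = 232 employees we could place exactly 8 in each, with no class reaching 9.
One more forces some class to hold 9, so 232 + 1 = 233.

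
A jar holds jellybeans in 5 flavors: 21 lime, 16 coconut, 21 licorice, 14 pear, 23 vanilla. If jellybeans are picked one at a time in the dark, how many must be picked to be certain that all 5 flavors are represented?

82

The hardest flavor to obtain is pear: we could draw every other jellybean first — 95 − 14 = 81 jellybeans — without a single pear one.
The next draw must be pear, so 81 + 1 = 82.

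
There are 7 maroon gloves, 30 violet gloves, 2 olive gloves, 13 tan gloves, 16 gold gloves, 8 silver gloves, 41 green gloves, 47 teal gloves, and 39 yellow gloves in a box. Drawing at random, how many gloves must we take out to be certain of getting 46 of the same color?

202

Treat the 9 colors as pigeonholes.
In the worst case we take at most 45 of each color, but all 7 maroon, all 30 violet, all 2 olive, all 13 tan, all 16 gold, all 8 silver, all 41 green, and all 39 yellow (fewer than 45), giving 7 + 30 + 2 + 13 + 16 + 8 + 41 + 45 + 39 = 201.
One more glove then forces some color to 46, so 201 + 1 = 202.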